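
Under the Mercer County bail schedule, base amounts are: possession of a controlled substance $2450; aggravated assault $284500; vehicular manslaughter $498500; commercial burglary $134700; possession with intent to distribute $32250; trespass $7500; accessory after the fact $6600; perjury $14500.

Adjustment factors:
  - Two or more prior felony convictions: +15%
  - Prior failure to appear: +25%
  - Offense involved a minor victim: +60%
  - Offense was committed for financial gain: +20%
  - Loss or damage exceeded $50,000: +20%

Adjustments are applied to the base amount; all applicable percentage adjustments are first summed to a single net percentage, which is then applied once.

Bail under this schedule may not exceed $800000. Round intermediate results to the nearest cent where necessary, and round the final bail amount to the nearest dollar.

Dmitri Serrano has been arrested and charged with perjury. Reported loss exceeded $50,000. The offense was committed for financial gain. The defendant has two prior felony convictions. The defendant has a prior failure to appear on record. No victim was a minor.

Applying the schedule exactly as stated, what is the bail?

Base amounts from the schedule: perjury $14500.
Single charge. Combined base = $14500.
Net percentage adjustment: +15% +25% +20% +20% = +80%. $14500 × 1.8 = $26100.
$26100 is within the $800000 maximum.

$26100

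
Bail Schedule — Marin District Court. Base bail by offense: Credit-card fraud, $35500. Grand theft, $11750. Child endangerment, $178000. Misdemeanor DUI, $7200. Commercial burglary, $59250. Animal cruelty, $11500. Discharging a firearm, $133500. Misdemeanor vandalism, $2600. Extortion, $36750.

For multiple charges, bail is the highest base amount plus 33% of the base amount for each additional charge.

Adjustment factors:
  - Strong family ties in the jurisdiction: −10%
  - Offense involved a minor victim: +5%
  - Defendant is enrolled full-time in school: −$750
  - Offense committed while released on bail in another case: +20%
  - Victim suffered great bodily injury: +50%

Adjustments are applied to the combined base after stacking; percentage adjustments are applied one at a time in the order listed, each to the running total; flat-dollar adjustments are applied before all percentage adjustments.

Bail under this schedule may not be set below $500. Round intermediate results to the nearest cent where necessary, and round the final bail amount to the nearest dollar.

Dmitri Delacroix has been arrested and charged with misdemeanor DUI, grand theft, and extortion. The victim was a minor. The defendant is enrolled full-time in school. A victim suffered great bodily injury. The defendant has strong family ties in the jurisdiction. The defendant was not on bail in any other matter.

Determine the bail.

Base amounts from the schedule: misdemeanor DUI $7200; grand theft $11750; extortion $36750.
Stacking rule: highest base plus 33% of each additional charge. Highest is extortion at $36750. Additional: $7200 × 33% = $2376; $11750 × 33% = $3877.50. Combined base = $36750 + $6253.50 = $43003.50.
Defendant is enrolled full-time in school (−$750 flat): $43003.50 − $750 = $42253.50.
Strong family ties in the jurisdiction (−10%): $42253.50 × 0.9 = $38028.15.
Offense involved a minor victim (+5%): $38028.15 × 1.05 = $39929.56.
Victim suffered great bodily injury (+50%): $39929.56 × 1.5 = $59894.34.
$59894.34 is at or above the $500 minimum.
Rounded to the nearest dollar: $59894.

$59894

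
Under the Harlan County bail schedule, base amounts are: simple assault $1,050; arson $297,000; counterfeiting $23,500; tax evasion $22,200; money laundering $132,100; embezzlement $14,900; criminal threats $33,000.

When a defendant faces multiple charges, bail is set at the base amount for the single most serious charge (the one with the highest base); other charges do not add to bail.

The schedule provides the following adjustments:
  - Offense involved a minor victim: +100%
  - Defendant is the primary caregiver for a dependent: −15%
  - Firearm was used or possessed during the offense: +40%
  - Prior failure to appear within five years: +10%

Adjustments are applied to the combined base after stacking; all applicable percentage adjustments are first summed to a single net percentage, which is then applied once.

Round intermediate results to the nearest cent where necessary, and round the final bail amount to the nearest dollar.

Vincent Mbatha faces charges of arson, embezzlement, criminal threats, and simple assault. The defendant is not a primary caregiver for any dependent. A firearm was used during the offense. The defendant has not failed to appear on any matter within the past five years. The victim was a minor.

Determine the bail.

Base amounts from the schedule: arson $297,000; embezzlement $14,900; criminal threats $33,000; simple assault $1,050.
Stacking rule: use the highest base only. Highest is arson at $297,000. Combined base = $297,000.
Net percentage adjustment: +100% +40% = +140%. $297,000 × 2.4 = $712,800.

$712,800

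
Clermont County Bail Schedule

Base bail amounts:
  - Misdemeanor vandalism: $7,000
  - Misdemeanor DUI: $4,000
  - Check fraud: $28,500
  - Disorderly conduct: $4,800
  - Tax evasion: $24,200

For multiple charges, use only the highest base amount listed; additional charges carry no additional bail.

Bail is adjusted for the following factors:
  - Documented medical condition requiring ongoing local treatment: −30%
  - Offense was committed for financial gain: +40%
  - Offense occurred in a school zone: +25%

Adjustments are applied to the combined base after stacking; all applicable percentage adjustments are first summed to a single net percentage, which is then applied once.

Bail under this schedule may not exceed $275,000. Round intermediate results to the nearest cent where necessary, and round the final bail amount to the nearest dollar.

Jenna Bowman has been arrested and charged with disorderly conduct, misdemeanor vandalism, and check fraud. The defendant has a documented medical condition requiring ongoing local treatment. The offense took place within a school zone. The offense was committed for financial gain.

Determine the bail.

Base amounts from the schedule: disorderly conduct $4,800; misdemeanor vandalism $7,000; check fraud $28,500.
Stacking rule: use the highest base only. Highest is check fraud at $28,500. Combined base = $28,500.
Net percentage adjustment: −30% +40% +25% = +35%. $28,500 × 1.35 = $38,475.
$38,475 is within the $275,000 maximum.

$38,475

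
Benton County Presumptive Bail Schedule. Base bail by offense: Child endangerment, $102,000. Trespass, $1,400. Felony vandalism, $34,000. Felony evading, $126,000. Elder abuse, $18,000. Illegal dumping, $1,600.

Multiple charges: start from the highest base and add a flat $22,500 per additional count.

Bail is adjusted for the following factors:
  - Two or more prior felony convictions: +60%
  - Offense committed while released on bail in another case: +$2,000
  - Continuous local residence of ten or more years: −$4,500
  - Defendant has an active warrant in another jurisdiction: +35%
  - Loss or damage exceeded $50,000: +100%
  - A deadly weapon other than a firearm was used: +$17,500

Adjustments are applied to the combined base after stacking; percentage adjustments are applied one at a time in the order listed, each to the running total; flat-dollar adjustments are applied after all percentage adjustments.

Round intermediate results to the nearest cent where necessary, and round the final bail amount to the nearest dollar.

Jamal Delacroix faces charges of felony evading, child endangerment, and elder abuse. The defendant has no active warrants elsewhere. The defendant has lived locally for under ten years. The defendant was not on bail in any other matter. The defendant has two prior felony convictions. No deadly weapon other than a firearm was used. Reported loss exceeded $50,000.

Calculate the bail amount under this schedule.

$547,200

Base amounts from the schedule: felony evading $126,000; child endangerment $102,000; elder abuse $18,000.
Stacking rule: highest base plus $22,500 per additional charge. Highest is felony evading at $126,000; 2 additional charges → +$45,000. Combined base = $171,000.
Two or more prior felony convictions (+60%): $171,000 × 1.6 = $273,600.
Loss or damage exceeded $50,000 (+100%): $273,600 × 2 = $547,200.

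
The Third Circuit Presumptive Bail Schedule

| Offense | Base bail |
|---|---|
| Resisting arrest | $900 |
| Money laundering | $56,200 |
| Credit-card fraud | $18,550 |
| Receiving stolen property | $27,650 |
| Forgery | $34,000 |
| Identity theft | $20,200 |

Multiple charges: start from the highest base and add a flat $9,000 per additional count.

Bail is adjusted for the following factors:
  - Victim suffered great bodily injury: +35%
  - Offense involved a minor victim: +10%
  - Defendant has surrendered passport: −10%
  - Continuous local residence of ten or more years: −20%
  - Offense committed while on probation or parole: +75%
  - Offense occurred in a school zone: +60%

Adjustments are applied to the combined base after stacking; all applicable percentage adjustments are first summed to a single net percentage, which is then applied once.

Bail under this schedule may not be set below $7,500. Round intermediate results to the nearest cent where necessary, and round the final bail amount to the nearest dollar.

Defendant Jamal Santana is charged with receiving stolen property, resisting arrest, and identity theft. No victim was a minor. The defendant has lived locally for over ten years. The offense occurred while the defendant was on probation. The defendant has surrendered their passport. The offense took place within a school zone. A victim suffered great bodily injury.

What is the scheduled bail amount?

Base amounts from the schedule: receiving stolen property $27,650; resisting arrest $900; identity theft $20,200.
Stacking rule: highest base plus $9,000 per additional charge. Highest is receiving stolen property at $27,650; 2 additional charges → +$18,000. Combined base = $45,650.
Net percentage adjustment: +35% −10% −20% +75% +60% = +140%. $45,650 × 2.4 = $109,560.
$109,560 is at or above the $7,500 minimum.

$109,560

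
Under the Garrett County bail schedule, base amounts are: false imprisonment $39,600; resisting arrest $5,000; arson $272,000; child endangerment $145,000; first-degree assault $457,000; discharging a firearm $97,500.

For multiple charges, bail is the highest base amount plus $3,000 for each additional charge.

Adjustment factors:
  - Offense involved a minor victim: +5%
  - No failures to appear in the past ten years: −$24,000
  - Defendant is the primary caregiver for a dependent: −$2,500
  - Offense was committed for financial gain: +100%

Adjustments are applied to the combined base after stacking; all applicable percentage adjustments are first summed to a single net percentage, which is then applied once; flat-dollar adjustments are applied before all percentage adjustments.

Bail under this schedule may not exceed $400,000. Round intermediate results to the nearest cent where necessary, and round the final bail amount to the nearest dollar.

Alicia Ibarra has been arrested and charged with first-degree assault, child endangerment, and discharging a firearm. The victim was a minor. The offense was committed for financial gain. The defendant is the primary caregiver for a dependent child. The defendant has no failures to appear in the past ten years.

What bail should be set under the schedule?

$400,000

Base amounts from the schedule: first-degree assault $457,000; child endangerment $145,000; discharging a firearm $97,500.
Stacking rule: highest base plus $3,000 per additional charge. Highest is first-degree assault at $457,000; 2 additional charges → +$6,000. Combined base = $463,000.
No failures to appear in the past ten years (−$24,000 flat): $463,000 − $24,000 = $439,000.
Defendant is the primary caregiver for a dependent (−$2,500 flat): $439,000 − $2,500 = $436,500.
Net percentage adjustment: +5% +100% = +105%. $436,500 × 2.05 = $894,825.
Result $894,825 exceeds the maximum of $400,000; bail is capped at $400,000.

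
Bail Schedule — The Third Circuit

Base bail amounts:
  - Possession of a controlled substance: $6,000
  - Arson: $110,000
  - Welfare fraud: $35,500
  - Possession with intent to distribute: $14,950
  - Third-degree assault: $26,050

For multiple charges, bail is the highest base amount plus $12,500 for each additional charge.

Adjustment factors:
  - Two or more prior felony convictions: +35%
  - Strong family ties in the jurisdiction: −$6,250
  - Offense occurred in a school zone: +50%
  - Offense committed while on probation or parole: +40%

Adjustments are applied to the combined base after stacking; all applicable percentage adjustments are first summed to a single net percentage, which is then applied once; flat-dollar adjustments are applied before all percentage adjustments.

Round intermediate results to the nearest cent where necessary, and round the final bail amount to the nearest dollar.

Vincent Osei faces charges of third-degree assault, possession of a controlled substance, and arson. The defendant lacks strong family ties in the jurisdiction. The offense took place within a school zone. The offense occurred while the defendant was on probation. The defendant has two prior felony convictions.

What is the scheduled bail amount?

$303,750

Base amounts from the schedule: third-degree assault $26,050; possession of a controlled substance $6,000; arson $110,000.
Stacking rule: highest base plus $12,500 per additional charge. Highest is arson at $110,000; 2 additional charges → +$25,000. Combined base = $135,000.
Net percentage adjustment: +35% +50% +40% = +125%. $135,000 × 2.25 = $303,750.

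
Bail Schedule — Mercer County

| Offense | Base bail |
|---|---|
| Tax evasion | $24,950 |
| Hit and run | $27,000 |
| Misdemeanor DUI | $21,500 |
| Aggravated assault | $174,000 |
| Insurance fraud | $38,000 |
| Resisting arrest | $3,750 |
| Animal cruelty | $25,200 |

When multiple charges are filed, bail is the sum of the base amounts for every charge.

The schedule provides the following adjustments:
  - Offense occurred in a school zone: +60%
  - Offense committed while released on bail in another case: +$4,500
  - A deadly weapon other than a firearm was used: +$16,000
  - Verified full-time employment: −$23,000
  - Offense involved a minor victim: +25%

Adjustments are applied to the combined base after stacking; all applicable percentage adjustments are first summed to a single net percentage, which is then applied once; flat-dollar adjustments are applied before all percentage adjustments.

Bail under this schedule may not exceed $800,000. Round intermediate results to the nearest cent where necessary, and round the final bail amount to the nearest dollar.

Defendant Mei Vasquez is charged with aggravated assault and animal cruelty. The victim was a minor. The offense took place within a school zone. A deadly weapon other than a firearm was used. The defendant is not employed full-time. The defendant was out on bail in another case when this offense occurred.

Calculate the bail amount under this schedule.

$406,445

Base amounts from the schedule: aggravated assault $174,000; animal cruelty $25,200.
Stacking rule: sum of all bases. $174,000 + $25,200 = $199,200.
Offense committed while released on bail in another case (+$4,500 flat): $199,200 + $4,500 = $203,700.
A deadly weapon other than a firearm was used (+$16,000 flat): $203,700 + $16,000 = $219,700.
Net percentage adjustment: +60% +25% = +85%. $219,700 × 1.85 = $406,445.
$406,445 is within the $800,000 maximum.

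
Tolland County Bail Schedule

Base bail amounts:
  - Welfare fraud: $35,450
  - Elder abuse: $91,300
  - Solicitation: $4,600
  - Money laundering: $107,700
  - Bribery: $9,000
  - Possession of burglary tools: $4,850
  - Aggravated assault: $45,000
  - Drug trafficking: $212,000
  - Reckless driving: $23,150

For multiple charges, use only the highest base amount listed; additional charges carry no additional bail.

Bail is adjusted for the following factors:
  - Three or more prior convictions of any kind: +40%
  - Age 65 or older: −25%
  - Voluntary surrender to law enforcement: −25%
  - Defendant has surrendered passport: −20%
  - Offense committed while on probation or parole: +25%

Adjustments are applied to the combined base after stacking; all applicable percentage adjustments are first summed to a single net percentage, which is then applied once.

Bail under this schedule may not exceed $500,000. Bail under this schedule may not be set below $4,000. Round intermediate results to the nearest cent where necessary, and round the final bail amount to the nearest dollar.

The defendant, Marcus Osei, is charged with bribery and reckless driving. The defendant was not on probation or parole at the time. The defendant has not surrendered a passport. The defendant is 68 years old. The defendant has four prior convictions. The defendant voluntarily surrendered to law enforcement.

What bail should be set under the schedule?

$20,835

Base amounts from the schedule: bribery $9,000; reckless driving $23,150.
Stacking rule: use the highest base only. Highest is reckless driving at $23,150. Combined base = $23,150.
Net percentage adjustment: +40% −25% −25% = −10%. $23,150 × 0.9 = $20,835.
$20,835 is within the $500,000 maximum.
$20,835 is at or above the $4,000 minimum.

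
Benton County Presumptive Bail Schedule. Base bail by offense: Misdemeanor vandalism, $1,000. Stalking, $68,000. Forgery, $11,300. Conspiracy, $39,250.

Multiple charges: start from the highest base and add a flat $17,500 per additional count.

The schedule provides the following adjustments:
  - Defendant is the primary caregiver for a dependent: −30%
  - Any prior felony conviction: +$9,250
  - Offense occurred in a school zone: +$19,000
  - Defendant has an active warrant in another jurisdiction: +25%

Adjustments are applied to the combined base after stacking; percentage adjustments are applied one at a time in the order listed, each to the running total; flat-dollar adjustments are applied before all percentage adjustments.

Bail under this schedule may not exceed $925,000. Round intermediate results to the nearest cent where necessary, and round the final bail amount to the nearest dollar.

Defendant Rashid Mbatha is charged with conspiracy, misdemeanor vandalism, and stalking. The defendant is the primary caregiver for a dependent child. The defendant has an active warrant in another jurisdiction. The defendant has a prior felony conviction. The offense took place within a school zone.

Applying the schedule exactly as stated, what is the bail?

Base amounts from the schedule: conspiracy $39,250; misdemeanor vandalism $1,000; stalking $68,000.
Stacking rule: highest base plus $17,500 per additional charge. Highest is stalking at $68,000; 2 additional charges → +$35,000. Combined base = $103,000.
Any prior felony conviction (+$9,250 flat): $103,000 + $9,250 = $112,250.
Offense occurred in a school zone (+$19,000 flat): $112,250 + $19,000 = $131,250.
Defendant is the primary caregiver for a dependent (−30%): $131,250 × 0.7 = $91,875.
Defendant has an active warrant in another jurisdiction (+25%): $91,875 × 1.25 = $114,843.75.
$114,843.75 is within the $925,000 maximum.
Rounded to the nearest dollar: $114,844.

$114,844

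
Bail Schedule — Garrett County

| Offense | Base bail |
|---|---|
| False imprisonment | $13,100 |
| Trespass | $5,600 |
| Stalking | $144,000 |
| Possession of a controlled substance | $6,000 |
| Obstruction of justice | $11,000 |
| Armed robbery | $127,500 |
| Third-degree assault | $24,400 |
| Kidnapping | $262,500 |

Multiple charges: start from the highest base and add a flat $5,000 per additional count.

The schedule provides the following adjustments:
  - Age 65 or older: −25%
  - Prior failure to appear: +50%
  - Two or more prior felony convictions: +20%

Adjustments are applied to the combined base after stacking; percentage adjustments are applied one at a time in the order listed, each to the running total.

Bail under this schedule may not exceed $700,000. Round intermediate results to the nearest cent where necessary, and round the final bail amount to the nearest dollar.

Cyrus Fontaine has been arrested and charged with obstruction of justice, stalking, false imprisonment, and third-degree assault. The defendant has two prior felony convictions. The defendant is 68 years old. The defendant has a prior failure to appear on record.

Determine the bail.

$214,650

Base amounts from the schedule: obstruction of justice $11,000; stalking $144,000; false imprisonment $13,100; third-degree assault $24,400.
Stacking rule: highest base plus $5,000 per additional charge. Highest is stalking at $144,000; 3 additional charges → +$15,000. Combined base = $159,000.
Age 65 or older (−25%): $159,000 × 0.75 = $119,250.
Prior failure to appear (+50%): $119,250 × 1.5 = $178,875.
Two or more prior felony convictions (+20%): $178,875 × 1.2 = $214,650.
$214,650 is within the $700,000 maximum.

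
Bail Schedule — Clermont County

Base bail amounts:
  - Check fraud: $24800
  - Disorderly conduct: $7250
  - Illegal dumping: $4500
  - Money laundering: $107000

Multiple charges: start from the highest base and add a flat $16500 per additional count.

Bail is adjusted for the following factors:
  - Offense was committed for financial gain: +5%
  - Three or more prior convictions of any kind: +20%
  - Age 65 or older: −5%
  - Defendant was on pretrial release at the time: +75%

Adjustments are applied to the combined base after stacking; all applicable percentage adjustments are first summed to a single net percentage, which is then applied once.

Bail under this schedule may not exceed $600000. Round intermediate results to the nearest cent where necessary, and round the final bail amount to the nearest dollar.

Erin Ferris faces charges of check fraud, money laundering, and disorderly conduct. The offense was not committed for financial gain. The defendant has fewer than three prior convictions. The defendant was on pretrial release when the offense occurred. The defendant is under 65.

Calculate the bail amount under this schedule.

$245000

Base amounts from the schedule: check fraud $24800; money laundering $107000; disorderly conduct $7250.
Stacking rule: highest base plus $16500 per additional charge. Highest is money laundering at $107000; 2 additional charges → +$33000. Combined base = $140000.
Defendant was on pretrial release at the time (+75%): $140000 × 1.75 = $245000.
$245000 is within the $600000 maximum.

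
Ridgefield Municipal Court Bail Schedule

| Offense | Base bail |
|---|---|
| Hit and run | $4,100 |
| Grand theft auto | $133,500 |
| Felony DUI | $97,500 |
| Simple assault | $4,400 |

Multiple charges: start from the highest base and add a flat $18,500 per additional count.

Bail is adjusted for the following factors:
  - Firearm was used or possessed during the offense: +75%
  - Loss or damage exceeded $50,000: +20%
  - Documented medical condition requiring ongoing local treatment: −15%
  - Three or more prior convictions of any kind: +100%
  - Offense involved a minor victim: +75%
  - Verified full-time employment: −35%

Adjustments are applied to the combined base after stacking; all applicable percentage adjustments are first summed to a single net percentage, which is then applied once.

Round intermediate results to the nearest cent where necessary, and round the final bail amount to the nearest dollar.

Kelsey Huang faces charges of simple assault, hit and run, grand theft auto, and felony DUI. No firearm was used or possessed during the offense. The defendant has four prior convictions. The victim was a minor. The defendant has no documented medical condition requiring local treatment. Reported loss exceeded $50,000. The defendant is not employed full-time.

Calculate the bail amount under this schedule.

Base amounts from the schedule: simple assault $4,400; hit and run $4,100; grand theft auto $133,500; felony DUI $97,500.
Stacking rule: highest base plus $18,500 per additional charge. Highest is grand theft auto at $133,500; 3 additional charges → +$55,500. Combined base = $189,000.
Net percentage adjustment: +20% +100% +75% = +195%. $189,000 × 2.95 = $557,550.

$557,550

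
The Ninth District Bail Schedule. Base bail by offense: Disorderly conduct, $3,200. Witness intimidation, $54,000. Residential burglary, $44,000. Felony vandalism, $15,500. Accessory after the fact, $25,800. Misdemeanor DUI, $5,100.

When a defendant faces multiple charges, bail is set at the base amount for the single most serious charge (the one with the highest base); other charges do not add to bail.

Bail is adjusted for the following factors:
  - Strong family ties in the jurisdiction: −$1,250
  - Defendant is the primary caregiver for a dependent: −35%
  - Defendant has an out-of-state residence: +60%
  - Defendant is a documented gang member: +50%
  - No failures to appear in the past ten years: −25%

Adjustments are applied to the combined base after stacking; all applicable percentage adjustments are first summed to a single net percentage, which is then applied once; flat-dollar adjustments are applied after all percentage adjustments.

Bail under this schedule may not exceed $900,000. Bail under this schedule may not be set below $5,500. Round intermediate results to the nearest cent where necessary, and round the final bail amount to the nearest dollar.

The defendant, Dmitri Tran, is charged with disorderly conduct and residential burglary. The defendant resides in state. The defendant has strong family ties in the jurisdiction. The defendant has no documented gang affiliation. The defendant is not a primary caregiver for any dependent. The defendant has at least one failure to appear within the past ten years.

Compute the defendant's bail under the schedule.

$42,750

Base amounts from the schedule: disorderly conduct $3,200; residential burglary $44,000.
Stacking rule: use the highest base only. Highest is residential burglary at $44,000. Combined base = $44,000.
Strong family ties in the jurisdiction (−$1,250 flat): $44,000 − $1,250 = $42,750.
$42,750 is within the $900,000 maximum.
$42,750 is at or above the $5,500 minimum.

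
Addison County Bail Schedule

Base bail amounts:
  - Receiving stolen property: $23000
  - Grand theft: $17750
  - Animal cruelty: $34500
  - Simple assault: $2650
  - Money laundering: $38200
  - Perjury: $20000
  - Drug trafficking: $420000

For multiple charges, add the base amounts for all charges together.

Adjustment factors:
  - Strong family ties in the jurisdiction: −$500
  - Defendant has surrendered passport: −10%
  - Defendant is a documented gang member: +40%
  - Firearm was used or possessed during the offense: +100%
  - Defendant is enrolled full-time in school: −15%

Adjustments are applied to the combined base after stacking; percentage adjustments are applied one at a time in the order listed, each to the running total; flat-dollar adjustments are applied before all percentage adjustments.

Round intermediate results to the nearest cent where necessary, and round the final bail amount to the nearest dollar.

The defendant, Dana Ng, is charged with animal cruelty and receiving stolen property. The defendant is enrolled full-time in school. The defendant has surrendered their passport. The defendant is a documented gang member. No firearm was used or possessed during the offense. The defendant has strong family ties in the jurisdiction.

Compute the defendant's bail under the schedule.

Base amounts from the schedule: animal cruelty $34500; receiving stolen property $23000.
Stacking rule: sum of all bases. $34500 + $23000 = $57500.
Strong family ties in the jurisdiction (−$500 flat): $57500 − $500 = $57000.
Defendant has surrendered passport (−10%): $57000 × 0.9 = $51300.
Defendant is a documented gang member (+40%): $51300 × 1.4 = $71820.
Defendant is enrolled full-time in school (−15%): $71820 × 0.85 = $61047.

$61047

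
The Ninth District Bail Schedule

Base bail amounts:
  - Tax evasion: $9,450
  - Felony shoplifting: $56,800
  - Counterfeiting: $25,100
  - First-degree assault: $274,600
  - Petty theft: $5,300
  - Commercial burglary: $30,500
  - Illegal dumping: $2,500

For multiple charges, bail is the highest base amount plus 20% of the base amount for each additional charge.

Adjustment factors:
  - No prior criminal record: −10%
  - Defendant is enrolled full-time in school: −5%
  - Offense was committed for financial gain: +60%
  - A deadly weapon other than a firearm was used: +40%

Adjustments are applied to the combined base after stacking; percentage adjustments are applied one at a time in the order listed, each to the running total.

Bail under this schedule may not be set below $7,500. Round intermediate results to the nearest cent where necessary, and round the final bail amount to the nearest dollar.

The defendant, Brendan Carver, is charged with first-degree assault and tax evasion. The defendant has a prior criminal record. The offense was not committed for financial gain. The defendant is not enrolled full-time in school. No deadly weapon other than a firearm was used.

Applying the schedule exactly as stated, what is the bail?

Base amounts from the schedule: first-degree assault $274,600; tax evasion $9,450.
Stacking rule: highest base plus 20% of each additional charge. Highest is first-degree assault at $274,600. Additional: $9,450 × 20% = $1,890. Combined base = $274,600 + $1,890 = $276,490.
No adjustment factors apply to this defendant.
$276,490 is at or above the $7,500 minimum.

$276,490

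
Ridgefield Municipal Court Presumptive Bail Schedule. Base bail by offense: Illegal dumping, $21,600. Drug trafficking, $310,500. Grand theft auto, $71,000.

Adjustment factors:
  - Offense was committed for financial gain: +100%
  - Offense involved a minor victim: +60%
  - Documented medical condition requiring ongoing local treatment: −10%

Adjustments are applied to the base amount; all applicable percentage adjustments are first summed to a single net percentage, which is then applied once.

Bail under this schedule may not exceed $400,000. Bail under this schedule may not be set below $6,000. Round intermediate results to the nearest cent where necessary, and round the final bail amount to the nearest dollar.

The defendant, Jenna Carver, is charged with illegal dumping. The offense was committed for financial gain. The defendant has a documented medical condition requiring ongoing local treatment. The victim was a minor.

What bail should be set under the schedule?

$54,000

Base amounts from the schedule: illegal dumping $21,600.
Single charge. Combined base = $21,600.
Net percentage adjustment: +100% +60% −10% = +150%. $21,600 × 2.5 = $54,000.
$54,000 is within the $400,000 maximum.
$54,000 is at or above the $6,000 minimum.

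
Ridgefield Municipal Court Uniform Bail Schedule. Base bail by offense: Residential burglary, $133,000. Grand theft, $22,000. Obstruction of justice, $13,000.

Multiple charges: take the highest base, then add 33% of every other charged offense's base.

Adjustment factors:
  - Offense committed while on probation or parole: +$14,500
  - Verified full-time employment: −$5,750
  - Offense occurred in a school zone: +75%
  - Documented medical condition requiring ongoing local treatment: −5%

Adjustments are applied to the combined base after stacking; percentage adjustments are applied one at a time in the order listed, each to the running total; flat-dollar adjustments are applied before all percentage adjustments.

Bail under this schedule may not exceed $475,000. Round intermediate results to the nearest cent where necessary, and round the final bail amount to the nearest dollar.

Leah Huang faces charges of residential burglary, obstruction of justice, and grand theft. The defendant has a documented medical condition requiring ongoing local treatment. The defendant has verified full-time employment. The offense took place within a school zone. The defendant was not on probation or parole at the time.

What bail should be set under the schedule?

Base amounts from the schedule: residential burglary $133,000; obstruction of justice $13,000; grand theft $22,000.
Stacking rule: highest base plus 33% of each additional charge. Highest is residential burglary at $133,000. Additional: $13,000 × 33% = $4,290; $22,000 × 33% = $7,260. Combined base = $133,000 + $11,550 = $144,550.
Verified full-time employment (−$5,750 flat): $144,550 − $5,750 = $138,800.
Offense occurred in a school zone (+75%): $138,800 × 1.75 = $242,900.
Documented medical condition requiring ongoing local treatment (−5%): $242,900 × 0.95 = $230,755.
$230,755 is within the $475,000 maximum.

$230,755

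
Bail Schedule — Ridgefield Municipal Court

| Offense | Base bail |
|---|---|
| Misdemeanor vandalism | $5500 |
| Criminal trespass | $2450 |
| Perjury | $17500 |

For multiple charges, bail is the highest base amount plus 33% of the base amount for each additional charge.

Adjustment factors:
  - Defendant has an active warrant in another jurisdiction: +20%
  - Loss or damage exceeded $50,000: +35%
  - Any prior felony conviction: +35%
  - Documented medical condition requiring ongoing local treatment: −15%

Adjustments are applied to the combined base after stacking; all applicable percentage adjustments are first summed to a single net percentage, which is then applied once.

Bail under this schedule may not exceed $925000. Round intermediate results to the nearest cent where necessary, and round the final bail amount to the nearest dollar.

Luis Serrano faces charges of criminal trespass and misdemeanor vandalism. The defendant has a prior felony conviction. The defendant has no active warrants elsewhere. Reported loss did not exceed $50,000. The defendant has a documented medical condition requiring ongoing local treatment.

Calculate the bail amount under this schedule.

Base amounts from the schedule: criminal trespass $2450; misdemeanor vandalism $5500.
Stacking rule: highest base plus 33% of each additional charge. Highest is misdemeanor vandalism at $5500. Additional: $2450 × 33% = $808.50. Combined base = $5500 + $808.50 = $6308.50.
Net percentage adjustment: +35% −15% = +20%. $6308.50 × 1.2 = $7570.20.
$7570.20 is within the $925000 maximum.
Rounded to the nearest dollar: $7570.

$7570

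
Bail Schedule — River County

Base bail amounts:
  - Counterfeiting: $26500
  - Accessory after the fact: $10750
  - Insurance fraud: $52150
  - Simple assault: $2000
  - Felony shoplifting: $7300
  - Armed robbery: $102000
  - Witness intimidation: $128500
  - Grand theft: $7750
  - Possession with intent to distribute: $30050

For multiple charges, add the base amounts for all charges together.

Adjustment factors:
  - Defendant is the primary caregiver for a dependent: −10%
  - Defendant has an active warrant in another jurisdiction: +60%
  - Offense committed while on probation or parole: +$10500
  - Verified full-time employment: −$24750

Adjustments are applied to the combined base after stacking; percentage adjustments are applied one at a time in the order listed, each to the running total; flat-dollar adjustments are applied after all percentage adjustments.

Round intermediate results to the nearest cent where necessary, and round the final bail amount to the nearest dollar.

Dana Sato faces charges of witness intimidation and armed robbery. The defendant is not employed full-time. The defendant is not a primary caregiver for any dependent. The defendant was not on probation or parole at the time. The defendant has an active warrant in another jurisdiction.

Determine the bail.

$368800

Base amounts from the schedule: witness intimidation $128500; armed robbery $102000.
Stacking rule: sum of all bases. $128500 + $102000 = $230500.
Defendant has an active warrant in another jurisdiction (+60%): $230500 × 1.6 = $368800.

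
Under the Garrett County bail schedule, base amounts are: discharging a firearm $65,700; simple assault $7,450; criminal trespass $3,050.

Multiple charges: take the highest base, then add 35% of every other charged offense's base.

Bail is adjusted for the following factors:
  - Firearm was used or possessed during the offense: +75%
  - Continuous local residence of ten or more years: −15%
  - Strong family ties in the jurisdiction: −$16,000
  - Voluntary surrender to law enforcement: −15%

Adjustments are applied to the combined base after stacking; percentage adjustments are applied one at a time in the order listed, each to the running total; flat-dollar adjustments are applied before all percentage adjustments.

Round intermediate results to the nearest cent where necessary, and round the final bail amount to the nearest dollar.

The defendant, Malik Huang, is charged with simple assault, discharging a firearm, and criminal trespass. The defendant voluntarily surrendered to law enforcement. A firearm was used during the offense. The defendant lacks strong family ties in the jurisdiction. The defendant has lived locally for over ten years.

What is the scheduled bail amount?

$87,716

Base amounts from the schedule: simple assault $7,450; discharging a firearm $65,700; criminal trespass $3,050.
Stacking rule: highest base plus 35% of each additional charge. Highest is discharging a firearm at $65,700. Additional: $7,450 × 35% = $2,607.50; $3,050 × 35% = $1,067.50. Combined base = $65,700 + $3,675 = $69,375.
Firearm was used or possessed during the offense (+75%): $69,375 × 1.75 = $121,406.25.
Continuous local residence of ten or more years (−15%): $121,406.25 × 0.85 = $103,195.31.
Voluntary surrender to law enforcement (−15%): $103,195.31 × 0.85 = $87,716.01.
Rounded to the nearest dollar: $87,716.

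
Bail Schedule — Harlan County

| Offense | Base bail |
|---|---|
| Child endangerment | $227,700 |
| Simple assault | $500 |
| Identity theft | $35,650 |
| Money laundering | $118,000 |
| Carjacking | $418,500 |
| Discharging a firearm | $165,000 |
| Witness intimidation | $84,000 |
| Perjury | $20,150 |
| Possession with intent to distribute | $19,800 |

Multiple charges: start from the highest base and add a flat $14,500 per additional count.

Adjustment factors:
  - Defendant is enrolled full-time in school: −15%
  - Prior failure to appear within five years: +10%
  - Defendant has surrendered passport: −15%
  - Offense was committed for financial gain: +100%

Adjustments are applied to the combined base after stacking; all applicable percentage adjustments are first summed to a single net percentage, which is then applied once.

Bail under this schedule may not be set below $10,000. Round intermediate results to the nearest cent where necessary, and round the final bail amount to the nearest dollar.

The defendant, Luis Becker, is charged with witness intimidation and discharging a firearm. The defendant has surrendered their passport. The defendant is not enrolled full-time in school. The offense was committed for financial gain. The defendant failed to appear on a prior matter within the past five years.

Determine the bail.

$350,025

Base amounts from the schedule: witness intimidation $84,000; discharging a firearm $165,000.
Stacking rule: highest base plus $14,500 per additional charge. Highest is discharging a firearm at $165,000; 1 additional charge → +$14,500. Combined base = $179,500.
Net percentage adjustment: +10% −15% +100% = +95%. $179,500 × 1.95 = $350,025.
$350,025 is at or above the $10,000 minimum.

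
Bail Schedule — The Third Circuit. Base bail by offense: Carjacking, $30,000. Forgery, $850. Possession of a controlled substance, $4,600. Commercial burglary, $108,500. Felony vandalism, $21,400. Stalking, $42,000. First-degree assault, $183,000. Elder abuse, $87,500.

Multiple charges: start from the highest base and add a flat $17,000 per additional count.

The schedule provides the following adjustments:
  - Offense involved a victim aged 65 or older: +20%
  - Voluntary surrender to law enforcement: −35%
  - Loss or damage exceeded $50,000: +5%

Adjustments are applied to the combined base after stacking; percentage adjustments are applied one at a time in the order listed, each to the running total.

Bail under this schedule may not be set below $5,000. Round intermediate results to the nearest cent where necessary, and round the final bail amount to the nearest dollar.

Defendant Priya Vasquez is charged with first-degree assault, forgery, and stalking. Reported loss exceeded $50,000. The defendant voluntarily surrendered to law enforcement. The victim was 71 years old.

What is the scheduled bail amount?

Base amounts from the schedule: first-degree assault $183,000; forgery $850; stalking $42,000.
Stacking rule: highest base plus $17,000 per additional charge. Highest is first-degree assault at $183,000; 2 additional charges → +$34,000. Combined base = $217,000.
Offense involved a victim aged 65 or older (+20%): $217,000 × 1.2 = $260,400.
Voluntary surrender to law enforcement (−35%): $260,400 × 0.65 = $169,260.
Loss or damage exceeded $50,000 (+5%): $169,260 × 1.05 = $177,723.
$177,723 is at or above the $5,000 minimum.

$177,723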